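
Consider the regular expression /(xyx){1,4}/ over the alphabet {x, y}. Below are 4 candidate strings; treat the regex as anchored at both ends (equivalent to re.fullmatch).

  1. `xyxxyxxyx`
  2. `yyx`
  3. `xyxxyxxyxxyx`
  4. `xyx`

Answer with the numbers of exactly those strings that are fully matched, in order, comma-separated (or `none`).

1, 3, 4

1 → match
2 → no match — must start with `xyx`
3 → match
4 → match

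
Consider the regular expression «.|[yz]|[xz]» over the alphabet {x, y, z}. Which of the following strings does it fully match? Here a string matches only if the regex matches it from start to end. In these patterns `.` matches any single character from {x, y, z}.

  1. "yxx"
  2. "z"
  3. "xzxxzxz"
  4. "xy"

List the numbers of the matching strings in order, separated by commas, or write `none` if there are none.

2

1 → no match
2 → match
3 → no match
4 → no match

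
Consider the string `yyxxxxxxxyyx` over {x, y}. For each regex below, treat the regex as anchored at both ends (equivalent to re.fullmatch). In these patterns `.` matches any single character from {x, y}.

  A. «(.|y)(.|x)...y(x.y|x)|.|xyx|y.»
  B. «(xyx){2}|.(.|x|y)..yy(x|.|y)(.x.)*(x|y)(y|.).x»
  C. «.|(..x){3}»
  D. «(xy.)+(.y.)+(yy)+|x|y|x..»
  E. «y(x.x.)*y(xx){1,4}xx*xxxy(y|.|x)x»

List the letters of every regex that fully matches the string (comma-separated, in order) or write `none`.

A → no match
B → no match
C → no match
D → no match
E → match

E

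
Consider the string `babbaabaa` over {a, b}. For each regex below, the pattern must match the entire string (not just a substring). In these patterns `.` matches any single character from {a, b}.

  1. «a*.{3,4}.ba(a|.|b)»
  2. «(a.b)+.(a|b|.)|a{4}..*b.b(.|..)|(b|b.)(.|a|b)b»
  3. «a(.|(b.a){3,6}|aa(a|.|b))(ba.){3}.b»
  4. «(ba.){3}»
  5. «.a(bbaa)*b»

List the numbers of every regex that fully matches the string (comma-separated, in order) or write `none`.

4

1 → no match
2 → no match
3 → no match — must start with `a`
4 → match
5 → no match — must end with `b`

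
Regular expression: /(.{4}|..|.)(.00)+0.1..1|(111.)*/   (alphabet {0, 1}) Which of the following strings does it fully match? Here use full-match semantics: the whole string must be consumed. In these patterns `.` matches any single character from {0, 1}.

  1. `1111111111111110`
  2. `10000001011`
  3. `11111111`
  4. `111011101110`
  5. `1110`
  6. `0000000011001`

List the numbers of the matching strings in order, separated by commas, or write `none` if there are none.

1 → match
2 → match
3 → match
4 → match
5 → match
6 → match

1, 2, 3, 4, 5, 6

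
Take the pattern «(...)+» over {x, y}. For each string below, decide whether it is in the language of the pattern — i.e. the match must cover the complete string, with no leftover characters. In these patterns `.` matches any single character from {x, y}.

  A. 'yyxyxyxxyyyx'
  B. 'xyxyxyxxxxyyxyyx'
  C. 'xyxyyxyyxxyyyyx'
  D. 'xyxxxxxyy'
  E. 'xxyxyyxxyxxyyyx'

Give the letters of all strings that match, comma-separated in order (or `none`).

A → match
B → no match
C → match
D → match
E → match

A, C, D, E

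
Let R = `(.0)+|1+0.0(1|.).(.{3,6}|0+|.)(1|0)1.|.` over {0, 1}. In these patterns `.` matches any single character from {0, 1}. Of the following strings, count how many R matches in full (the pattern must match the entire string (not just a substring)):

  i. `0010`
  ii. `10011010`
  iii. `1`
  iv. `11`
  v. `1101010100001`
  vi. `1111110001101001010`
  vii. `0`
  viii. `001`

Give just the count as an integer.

4

i → match
ii → no match
iii → match
iv → no match
v → no match
vi → match
vii → match
viii → no match
Total matched: 4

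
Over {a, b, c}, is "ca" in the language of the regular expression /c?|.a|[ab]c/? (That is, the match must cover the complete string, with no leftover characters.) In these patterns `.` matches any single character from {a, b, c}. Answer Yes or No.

Yes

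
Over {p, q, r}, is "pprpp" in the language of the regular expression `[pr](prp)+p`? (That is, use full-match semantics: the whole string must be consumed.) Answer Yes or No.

Yes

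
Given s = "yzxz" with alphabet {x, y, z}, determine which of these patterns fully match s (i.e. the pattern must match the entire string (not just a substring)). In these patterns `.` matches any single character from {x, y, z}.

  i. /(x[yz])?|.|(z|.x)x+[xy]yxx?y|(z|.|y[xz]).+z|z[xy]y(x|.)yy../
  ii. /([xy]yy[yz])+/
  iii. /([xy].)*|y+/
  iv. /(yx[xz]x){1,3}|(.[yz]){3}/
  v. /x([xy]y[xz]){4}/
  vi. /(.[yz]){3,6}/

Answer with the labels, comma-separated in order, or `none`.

i → match
ii → no match
iii → match
iv → no match
v → no match — must start with "x"
vi → no match

i, iii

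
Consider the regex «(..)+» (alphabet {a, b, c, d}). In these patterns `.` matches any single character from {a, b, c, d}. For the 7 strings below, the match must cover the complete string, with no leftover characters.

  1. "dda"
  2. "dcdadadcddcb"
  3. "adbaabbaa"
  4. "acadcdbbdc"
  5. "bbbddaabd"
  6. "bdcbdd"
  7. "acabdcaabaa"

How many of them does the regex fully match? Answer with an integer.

1 → no match
2 → match
3 → no match
4 → match
5 → no match
6 → match
7 → no match
Total matched: 3

3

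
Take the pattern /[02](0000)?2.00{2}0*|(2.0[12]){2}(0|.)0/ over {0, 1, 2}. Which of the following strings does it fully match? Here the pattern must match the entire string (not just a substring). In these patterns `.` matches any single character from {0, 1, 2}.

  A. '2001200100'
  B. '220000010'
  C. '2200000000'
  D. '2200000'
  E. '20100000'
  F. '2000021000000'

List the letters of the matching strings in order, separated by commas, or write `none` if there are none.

A, C, D, F

A → match
B → no match
C → match
D → match
E → no match
F → match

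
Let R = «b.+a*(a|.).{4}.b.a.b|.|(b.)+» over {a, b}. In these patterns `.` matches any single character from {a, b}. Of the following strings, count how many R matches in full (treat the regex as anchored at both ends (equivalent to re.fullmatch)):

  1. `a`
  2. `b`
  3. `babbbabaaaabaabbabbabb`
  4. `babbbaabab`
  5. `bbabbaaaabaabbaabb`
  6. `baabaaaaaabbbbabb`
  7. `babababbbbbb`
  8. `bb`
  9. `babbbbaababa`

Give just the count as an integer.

1 → match
2 → match
3 → match
4 → no match
5 → match
6 → match
7 → match
8 → match
9 → no match
Total matched: 7

7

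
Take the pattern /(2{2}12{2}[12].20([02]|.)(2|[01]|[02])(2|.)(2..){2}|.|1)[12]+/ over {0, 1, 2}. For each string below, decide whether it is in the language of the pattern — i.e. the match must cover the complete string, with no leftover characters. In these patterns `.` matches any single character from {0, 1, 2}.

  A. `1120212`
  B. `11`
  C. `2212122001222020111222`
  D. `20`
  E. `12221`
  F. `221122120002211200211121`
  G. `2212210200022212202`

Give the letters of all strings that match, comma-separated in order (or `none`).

A. `1120212` → no match
B. `11` → match
C → no match
D. `20` → no match
E. `12221` → match
F → no match
G → match

B, E, G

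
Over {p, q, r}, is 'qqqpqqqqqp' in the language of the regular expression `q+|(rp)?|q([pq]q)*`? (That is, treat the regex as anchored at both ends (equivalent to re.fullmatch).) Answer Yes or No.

No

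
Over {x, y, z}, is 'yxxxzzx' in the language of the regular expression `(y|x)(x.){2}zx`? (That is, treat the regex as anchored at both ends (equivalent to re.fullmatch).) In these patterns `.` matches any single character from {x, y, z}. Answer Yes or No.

Yes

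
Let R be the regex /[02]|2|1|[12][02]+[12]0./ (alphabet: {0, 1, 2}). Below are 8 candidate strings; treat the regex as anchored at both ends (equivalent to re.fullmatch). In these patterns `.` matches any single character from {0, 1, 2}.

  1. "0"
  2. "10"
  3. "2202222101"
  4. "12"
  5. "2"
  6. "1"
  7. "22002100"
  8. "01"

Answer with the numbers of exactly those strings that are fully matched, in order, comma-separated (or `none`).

1 → match
2 → no match
3 → match
4 → no match
5 → match
6 → match
7 → match
8 → no match

1, 3, 5, 6, 7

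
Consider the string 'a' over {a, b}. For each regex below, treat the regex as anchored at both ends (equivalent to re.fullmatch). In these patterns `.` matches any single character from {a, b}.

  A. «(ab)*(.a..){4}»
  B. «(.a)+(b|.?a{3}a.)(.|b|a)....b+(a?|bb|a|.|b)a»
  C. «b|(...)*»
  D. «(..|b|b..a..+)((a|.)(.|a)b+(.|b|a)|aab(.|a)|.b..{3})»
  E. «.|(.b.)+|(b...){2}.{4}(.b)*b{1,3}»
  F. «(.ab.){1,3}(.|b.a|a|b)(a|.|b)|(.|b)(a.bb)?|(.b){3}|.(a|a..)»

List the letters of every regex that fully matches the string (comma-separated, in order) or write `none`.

E, F

A → no match
B → no match
C → no match
D → no match
E → match
F → match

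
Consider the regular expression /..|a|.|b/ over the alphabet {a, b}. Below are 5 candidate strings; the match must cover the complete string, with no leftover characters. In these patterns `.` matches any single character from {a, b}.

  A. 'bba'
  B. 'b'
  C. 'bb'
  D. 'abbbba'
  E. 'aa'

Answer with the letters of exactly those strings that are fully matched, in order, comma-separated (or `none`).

A. 'bba' → no match
B. 'b' → match
C. 'bb' → match
D. 'abbbba' → no match
E. 'aa' → match

B, C, E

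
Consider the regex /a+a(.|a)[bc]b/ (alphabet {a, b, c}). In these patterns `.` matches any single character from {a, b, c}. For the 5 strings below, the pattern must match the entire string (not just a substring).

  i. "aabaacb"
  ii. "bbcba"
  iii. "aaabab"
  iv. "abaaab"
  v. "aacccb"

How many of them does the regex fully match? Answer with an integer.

0

i → no match
ii → no match — must start with "a"
iii → no match
iv → no match
v → no match
Total matched: 0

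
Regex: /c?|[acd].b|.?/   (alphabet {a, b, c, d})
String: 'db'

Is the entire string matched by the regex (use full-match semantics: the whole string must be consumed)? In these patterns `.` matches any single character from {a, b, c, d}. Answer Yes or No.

No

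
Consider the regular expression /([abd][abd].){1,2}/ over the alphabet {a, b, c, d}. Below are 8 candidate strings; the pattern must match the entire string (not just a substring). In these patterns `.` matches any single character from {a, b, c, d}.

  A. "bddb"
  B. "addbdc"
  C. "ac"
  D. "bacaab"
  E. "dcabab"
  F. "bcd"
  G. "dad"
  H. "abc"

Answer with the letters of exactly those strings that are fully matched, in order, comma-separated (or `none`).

A → no match
B → match
C → no match
D → match
E → no match
F → no match
G → match
H → match

B, D, G, H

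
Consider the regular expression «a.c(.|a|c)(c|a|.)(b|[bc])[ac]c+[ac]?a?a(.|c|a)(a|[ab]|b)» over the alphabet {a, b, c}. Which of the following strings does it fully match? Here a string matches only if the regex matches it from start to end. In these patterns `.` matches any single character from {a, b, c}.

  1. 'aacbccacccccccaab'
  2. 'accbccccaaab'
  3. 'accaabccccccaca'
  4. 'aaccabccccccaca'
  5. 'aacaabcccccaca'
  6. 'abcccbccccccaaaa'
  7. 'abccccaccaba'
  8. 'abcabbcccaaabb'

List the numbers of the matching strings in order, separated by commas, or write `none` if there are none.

1 → match
2 → match
3 → match
4 → match
5 → match
6 → match
7 → match
8 → match

1, 2, 3, 4, 5, 6, 7, 8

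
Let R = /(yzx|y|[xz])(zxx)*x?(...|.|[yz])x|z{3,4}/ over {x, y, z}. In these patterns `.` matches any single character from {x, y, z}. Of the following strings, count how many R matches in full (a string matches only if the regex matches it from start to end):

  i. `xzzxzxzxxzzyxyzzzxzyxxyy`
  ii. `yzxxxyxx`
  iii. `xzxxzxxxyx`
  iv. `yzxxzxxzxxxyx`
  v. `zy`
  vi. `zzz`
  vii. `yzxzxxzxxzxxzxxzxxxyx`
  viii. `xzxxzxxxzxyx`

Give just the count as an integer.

6

i → no match
ii. `yzxxxyxx` → match
iii. `xzxxzxxxyx` → match
iv → match
v. `zy` → no match
vi. `zzz` → match
vii → match
viii. `xzxxzxxxzxyx` → match
Total matched: 6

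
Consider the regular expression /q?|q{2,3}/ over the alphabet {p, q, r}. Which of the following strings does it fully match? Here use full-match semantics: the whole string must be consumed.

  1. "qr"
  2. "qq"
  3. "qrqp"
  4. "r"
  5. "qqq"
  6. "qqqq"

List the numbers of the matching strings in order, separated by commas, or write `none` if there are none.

2, 5

1 → no match
2 → match
3 → no match
4 → no match
5 → match
6 → no match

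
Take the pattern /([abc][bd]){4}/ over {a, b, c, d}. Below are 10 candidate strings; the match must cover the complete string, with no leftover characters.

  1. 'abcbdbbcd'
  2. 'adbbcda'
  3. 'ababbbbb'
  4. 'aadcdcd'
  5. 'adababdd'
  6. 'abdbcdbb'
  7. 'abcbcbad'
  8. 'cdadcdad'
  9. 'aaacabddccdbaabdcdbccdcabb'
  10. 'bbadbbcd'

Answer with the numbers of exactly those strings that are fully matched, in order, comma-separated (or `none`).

1. 'abcbdbbcd' → no match
2. 'adbbcda' → no match
3. 'ababbbbb' → match
4. 'aadcdcd' → no match
5. 'adababdd' → no match
6. 'abdbcdbb' → no match
7. 'abcbcbad' → match
8. 'cdadcdad' → match
9 → no match
10. 'bbadbbcd' → match

3, 7, 8, 10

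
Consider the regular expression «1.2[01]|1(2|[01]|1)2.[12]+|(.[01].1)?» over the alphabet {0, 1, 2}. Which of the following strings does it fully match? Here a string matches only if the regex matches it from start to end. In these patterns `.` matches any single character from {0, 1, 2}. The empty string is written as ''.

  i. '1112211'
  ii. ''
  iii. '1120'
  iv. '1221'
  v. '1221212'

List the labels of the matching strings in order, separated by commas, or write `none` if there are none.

ii, iii, iv, v

i. '1112211' → no match
ii. '' → match
iii. '1120' → match
iv. '1221' → match
v. '1221212' → match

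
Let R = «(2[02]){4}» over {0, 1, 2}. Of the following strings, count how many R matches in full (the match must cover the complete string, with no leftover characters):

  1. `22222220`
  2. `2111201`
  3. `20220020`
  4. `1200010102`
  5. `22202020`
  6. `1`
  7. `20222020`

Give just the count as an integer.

1 → match
2 → no match
3 → no match
4 → no match — must start with `2`
5 → match
6 → no match — must start with `2`
7 → match
Total matched: 3

3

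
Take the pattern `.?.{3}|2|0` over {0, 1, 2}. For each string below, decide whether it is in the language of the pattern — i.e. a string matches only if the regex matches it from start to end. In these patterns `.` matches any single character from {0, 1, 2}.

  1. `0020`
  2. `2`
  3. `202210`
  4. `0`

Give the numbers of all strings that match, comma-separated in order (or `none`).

1, 2, 4

1 → match
2 → match
3 → no match
4 → match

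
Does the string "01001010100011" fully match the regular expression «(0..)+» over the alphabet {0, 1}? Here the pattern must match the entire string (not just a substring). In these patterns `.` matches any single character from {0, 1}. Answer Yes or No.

No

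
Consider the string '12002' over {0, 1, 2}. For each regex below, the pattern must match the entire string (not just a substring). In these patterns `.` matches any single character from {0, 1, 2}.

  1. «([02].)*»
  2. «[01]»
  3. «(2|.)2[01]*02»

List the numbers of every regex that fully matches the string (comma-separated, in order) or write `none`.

3

1 → no match
2 → no match
3 → match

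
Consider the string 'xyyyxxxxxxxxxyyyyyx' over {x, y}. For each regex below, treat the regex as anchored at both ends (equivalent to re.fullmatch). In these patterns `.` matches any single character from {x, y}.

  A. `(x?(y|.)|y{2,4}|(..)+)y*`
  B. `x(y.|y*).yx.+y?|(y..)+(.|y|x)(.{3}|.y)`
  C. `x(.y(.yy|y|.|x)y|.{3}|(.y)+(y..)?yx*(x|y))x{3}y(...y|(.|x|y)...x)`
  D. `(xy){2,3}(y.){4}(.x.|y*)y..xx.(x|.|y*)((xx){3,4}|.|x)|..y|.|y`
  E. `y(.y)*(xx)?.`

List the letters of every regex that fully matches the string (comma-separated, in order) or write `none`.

A → no match
B → match
C → match
D → no match
E → no match — must start with 'y'

B, C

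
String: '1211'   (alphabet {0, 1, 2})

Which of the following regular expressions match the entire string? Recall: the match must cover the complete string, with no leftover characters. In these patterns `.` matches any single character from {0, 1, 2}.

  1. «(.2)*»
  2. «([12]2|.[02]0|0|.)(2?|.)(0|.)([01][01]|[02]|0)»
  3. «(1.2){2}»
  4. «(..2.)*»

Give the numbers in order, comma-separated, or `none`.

1 → no match
2 → match
3 → no match — must end with '2'
4 → no match

2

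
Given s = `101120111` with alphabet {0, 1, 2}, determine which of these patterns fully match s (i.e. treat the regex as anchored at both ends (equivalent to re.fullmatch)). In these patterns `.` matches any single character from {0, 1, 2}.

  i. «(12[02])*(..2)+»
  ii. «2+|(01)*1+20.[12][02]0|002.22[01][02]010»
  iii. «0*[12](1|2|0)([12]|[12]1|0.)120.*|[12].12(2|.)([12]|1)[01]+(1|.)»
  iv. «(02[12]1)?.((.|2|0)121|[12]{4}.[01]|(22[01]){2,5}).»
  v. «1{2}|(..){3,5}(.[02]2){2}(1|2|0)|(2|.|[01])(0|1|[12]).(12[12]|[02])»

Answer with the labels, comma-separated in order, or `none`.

iii

i → no match — must end with `2`
ii → no match
iii → match
iv → no match
v → no match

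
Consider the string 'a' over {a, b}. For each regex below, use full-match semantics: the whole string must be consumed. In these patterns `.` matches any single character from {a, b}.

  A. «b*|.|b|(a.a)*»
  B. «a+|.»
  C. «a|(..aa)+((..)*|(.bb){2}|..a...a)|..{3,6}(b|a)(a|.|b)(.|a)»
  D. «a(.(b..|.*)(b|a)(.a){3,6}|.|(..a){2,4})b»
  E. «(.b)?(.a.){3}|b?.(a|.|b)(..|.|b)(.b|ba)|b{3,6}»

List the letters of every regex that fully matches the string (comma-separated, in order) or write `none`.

A, B, C

A → match
B → match
C → match
D → no match — must end with 'b'
E → no match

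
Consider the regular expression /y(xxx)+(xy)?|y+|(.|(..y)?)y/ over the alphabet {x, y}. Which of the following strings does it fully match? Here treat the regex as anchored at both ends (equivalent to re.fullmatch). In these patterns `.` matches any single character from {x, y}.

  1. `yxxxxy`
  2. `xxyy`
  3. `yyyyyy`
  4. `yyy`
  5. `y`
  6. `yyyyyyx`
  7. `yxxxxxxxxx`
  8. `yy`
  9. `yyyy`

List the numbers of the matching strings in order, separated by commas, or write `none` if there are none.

1. `yxxxxy` → match
2. `xxyy` → match
3. `yyyyyy` → match
4. `yyy` → match
5. `y` → match
6. `yyyyyyx` → no match
7. `yxxxxxxxxx` → match
8. `yy` → match
9. `yyyy` → match

1, 2, 3, 4, 5, 7, 8, 9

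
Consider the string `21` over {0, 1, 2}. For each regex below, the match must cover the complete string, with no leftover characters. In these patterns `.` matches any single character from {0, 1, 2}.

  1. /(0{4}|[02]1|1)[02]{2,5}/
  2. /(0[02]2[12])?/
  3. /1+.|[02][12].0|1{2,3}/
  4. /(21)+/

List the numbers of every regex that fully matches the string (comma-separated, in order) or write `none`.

1 → no match
2 → no match
3 → no match
4 → match

4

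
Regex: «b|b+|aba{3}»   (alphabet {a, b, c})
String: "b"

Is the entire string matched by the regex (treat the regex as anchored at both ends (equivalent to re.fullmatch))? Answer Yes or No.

Yes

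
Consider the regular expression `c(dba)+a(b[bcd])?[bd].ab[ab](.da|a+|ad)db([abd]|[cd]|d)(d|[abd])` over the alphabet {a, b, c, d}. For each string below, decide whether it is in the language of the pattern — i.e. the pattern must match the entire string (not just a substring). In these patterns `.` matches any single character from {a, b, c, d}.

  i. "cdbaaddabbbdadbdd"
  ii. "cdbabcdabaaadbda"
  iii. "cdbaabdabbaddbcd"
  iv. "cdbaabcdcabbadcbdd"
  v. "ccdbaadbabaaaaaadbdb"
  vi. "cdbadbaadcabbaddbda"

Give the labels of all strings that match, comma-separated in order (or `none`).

i → match
ii → no match
iii → match
iv → no match
v → no match — must start with "cdba"
vi → match

i, iii, vi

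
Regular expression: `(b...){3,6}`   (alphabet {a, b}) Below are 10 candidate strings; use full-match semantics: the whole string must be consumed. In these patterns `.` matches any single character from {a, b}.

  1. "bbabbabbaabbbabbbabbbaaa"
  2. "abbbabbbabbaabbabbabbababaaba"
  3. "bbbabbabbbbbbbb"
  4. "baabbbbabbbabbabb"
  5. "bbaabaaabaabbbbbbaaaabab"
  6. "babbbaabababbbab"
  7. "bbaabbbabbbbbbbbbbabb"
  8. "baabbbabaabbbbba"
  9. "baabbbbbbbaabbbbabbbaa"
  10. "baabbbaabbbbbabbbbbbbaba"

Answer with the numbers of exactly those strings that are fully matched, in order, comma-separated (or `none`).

10

1 → no match
2 → no match — must start with "b"
3 → no match
4 → no match
5 → no match
6 → no match
7 → no match
8 → no match
9 → no match
10 → match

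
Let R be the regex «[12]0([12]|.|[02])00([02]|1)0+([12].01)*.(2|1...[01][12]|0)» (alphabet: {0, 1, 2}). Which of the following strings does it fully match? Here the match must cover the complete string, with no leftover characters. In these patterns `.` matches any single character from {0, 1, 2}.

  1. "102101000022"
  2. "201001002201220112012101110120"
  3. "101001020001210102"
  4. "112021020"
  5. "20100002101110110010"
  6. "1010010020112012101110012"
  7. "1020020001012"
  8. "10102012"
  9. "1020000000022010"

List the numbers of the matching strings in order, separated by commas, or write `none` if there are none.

2

1 → no match
2 → match
3 → no match
4 → no match
5 → no match
6 → no match
7 → no match
8 → no match
9 → no match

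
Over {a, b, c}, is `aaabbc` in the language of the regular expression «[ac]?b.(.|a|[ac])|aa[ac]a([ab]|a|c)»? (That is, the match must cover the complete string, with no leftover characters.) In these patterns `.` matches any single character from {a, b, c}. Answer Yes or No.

No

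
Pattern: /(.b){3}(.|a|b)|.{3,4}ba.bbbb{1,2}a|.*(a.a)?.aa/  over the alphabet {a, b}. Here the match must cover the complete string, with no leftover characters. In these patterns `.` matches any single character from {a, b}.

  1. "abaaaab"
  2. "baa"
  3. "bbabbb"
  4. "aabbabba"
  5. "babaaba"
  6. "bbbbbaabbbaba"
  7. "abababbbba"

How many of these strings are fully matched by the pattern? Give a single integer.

1

1. "abaaaab" → no match
2. "baa" → match
3. "bbabbb" → no match
4. "aabbabba" → no match
5. "babaaba" → no match
6 → no match
7. "abababbbba" → no match
Total matched: 1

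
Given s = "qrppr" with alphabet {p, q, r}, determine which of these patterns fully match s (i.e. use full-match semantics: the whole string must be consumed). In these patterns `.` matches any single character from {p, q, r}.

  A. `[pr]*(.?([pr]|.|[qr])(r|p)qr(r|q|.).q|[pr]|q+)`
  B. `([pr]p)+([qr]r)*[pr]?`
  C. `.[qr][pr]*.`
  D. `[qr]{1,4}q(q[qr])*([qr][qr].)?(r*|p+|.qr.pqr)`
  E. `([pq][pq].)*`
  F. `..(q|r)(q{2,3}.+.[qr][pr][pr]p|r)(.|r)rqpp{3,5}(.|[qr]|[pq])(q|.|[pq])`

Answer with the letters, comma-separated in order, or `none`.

C

A → no match
B → no match
C → match
D → no match
E → no match
F → no match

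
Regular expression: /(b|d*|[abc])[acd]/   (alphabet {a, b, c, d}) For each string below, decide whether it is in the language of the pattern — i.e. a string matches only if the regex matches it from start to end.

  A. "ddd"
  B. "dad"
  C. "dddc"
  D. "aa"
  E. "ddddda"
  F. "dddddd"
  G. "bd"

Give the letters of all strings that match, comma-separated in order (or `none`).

A → match
B → no match
C → match
D → match
E → match
F → match
G → match

A, C, D, E, F, G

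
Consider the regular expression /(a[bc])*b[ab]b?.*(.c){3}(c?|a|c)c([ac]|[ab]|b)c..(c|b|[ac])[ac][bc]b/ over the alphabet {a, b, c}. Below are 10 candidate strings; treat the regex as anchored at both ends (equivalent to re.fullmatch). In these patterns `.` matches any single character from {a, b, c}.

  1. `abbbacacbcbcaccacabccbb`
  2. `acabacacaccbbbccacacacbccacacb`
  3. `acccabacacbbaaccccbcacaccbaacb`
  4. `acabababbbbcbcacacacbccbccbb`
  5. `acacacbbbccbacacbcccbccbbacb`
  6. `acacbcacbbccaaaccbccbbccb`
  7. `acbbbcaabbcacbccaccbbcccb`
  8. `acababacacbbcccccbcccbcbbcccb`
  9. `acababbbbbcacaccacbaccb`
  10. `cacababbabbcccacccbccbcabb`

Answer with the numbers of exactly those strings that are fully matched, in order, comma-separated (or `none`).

1 → match
2 → no match
3 → no match
4 → match
5 → match
6 → no match
7 → no match
8 → match
9 → no match
10 → no match

1, 4, 5, 8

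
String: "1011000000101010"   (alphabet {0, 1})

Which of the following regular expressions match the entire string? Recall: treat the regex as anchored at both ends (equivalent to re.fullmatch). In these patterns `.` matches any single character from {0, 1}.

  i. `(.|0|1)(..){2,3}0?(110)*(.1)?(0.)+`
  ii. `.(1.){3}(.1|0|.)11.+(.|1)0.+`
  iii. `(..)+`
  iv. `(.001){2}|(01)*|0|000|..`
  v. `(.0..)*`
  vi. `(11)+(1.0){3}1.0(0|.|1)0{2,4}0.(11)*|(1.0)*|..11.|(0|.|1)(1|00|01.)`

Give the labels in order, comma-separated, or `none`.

iii, v

i → no match
ii → no match
iii → match
iv → no match
v → match
vi → no match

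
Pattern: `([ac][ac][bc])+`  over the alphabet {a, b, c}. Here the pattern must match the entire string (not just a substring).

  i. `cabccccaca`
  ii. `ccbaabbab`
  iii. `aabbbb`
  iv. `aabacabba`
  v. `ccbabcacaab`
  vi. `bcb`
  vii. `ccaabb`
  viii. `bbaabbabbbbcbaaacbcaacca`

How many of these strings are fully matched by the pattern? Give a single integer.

0

i → no match
ii → no match
iii → no match
iv → no match
v → no match
vi → no match
vii → no match
viii → no match
Total matched: 0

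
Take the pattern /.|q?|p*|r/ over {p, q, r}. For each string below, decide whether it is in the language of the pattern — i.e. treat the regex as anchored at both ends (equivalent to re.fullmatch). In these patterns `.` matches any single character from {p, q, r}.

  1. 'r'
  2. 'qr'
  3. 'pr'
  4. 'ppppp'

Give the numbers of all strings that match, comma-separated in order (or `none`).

1, 4

1 → match
2 → no match
3 → no match
4 → match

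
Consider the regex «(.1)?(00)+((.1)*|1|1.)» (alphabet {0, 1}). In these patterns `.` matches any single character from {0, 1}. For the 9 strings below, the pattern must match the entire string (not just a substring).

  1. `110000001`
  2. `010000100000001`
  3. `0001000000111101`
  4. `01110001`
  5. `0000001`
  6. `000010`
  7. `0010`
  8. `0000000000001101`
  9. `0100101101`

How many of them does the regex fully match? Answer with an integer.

1 → match
2 → no match
3 → no match
4 → no match
5 → match
6 → match
7 → match
8 → match
9 → no match
Total matched: 5

5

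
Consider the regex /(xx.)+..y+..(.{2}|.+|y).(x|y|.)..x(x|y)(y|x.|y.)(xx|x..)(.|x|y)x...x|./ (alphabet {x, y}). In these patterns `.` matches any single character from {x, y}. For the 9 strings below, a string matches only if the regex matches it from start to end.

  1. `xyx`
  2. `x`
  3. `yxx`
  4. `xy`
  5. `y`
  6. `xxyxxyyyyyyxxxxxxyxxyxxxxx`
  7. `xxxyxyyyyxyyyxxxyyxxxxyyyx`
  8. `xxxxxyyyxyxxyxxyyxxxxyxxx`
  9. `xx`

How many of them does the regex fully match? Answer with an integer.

5

1 → no match
2 → match
3 → no match
4 → no match
5 → match
6 → match
7 → match
8 → match
9 → no match
Total matched: 5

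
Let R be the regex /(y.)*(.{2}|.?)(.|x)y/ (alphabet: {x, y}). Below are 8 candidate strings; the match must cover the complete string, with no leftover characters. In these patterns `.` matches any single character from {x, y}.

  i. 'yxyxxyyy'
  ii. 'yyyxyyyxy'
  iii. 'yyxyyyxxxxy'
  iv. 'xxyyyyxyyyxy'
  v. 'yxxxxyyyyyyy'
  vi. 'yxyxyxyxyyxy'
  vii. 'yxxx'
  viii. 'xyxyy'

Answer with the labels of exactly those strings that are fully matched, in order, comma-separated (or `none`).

i → match
ii → match
iii → no match
iv → no match
v → no match
vi → match
vii → no match — must end with 'y'
viii → no match

i, ii, vi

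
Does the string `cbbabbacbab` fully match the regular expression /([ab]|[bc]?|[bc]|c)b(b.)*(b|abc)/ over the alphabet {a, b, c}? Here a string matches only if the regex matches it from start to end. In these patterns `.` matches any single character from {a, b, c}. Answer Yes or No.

No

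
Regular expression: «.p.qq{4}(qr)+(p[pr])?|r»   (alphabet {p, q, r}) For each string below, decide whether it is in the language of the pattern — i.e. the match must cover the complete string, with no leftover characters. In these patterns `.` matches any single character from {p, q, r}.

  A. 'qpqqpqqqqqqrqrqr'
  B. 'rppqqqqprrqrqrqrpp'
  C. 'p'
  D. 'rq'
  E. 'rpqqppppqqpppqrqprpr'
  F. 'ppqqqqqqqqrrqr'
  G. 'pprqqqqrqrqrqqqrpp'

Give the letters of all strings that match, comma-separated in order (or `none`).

A → no match
B → no match
C → no match
D → no match
E → no match
F → no match
G → no match

none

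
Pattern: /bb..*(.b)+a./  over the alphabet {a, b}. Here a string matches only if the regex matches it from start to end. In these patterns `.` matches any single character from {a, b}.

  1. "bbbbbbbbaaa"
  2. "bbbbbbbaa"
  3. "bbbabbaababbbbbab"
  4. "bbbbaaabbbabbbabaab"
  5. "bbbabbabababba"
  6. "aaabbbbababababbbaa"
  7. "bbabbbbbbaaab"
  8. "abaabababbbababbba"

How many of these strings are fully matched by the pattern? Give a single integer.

1 → no match
2 → match
3 → match
4 → no match
5 → no match
6 → no match — must start with "bb"
7 → no match
8 → no match — must start with "bb"
Total matched: 2

2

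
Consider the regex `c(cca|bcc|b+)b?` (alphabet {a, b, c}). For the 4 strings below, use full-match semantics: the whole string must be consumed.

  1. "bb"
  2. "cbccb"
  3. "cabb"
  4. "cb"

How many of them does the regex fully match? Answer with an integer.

2

1 → no match — must start with "c"
2 → match
3 → no match
4 → match
Total matched: 2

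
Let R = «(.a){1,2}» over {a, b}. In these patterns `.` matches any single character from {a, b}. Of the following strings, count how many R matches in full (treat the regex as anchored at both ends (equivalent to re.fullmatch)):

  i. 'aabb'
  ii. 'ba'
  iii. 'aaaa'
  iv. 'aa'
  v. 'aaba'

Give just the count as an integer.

4

i → no match — must end with 'a'
ii → match
iii → match
iv → match
v → match
Total matched: 4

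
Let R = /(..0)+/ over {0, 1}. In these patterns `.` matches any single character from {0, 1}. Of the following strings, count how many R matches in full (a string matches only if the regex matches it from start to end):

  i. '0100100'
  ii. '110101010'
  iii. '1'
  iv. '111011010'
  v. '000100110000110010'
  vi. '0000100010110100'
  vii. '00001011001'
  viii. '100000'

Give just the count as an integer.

2

i. '0100100' → no match
ii. '110101010' → no match
iii. '1' → no match — must end with '0'
iv. '111011010' → no match
v → match
vi → no match
vii. '00001011001' → no match — must end with '0'
viii. '100000' → match
Total matched: 2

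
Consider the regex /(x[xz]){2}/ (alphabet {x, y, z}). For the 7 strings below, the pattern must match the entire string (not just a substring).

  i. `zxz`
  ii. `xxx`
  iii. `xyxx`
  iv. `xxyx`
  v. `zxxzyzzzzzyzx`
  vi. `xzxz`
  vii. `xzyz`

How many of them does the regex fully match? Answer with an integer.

i → no match — must start with `x`
ii → no match
iii → no match
iv → no match
v → no match — must start with `x`
vi → match
vii → no match
Total matched: 1

1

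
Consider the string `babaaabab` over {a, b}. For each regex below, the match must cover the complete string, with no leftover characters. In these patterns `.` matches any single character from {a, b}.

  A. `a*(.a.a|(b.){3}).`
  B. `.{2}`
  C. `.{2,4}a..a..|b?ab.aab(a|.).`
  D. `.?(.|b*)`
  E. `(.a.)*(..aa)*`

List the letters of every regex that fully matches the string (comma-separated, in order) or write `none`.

C, E

A → no match
B → no match
C → match
D → no match
E → match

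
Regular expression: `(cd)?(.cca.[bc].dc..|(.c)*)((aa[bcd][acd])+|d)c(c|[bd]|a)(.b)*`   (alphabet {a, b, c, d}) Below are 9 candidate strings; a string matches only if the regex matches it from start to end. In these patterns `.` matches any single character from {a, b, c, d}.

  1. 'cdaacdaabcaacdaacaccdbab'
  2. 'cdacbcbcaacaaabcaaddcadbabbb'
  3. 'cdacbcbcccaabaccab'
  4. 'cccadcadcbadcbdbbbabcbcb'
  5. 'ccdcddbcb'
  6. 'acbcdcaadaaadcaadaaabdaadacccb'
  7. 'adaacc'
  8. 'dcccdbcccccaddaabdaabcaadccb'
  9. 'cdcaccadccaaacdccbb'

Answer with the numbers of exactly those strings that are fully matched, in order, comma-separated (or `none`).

1 → match
2 → match
3 → match
4 → match
5 → match
6 → match
7 → no match
8 → no match
9 → no match

1, 2, 3, 4, 5, 6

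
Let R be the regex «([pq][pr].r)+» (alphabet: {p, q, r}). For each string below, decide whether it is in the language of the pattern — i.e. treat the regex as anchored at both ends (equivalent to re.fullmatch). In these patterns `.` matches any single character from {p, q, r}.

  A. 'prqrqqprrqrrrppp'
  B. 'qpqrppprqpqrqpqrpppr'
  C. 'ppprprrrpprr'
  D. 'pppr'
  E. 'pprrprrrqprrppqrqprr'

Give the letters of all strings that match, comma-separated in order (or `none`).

A → no match — must end with 'r'
B → match
C → match
D → match
E → match

B, C, D, E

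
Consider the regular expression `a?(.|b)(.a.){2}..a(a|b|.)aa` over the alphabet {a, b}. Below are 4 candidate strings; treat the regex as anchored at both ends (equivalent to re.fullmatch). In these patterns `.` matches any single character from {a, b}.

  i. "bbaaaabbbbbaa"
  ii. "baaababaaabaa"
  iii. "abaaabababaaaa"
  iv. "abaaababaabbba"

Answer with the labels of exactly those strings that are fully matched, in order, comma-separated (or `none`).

i → no match
ii → match
iii → match
iv → no match — must end with "aa"

ii, iii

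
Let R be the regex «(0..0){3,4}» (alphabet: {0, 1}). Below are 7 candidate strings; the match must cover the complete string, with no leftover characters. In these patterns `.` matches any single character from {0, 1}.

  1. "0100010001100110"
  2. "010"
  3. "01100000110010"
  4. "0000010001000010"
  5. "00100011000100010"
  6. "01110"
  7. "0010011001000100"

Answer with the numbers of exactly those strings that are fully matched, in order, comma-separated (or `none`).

1, 4, 7

1 → match
2 → no match
3 → no match
4 → match
5 → no match
6 → no match
7 → match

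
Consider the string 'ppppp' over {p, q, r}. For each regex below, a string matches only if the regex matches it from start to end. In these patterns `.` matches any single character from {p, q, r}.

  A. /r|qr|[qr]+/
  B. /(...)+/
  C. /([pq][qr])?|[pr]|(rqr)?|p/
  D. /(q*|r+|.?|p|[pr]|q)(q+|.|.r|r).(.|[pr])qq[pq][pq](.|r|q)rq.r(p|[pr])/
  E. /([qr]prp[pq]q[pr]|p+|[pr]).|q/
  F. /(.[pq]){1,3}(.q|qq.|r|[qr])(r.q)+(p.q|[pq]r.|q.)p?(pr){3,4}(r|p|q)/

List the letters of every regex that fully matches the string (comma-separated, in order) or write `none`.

E

A → no match
B → no match
C → no match
D → no match
E → match
F → no match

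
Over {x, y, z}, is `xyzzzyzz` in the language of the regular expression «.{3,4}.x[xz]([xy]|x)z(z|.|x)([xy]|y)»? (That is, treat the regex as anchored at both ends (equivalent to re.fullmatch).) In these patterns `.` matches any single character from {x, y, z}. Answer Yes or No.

No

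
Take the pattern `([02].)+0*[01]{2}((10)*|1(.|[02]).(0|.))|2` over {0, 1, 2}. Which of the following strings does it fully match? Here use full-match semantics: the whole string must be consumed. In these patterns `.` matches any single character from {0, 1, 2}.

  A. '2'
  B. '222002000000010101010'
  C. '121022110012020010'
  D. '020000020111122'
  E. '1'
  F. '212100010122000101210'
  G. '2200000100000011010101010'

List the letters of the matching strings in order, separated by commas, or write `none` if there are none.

A, B, D, F, G

A. '2' → match
B → match
C → no match
D → match
E. '1' → no match
F → match
G → match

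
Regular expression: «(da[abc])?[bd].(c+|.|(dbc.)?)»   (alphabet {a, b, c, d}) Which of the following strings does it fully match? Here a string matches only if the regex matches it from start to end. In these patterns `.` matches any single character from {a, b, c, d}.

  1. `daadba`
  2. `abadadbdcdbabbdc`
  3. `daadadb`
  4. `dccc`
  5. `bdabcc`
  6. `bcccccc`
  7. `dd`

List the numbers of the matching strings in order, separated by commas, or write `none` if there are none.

1 → match
2 → no match
3 → no match
4 → match
5 → no match
6 → match
7 → match

1, 4, 6, 7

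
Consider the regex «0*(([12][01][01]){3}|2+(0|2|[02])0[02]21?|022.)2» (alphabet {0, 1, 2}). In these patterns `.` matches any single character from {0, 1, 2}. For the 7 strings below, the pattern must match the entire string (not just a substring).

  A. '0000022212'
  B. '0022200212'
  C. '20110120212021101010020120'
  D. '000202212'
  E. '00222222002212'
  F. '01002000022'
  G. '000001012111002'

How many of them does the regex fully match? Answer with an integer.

3

A → no match
B → match
C → no match — must end with '2'
D → no match
E → match
F → no match
G → match
Total matched: 3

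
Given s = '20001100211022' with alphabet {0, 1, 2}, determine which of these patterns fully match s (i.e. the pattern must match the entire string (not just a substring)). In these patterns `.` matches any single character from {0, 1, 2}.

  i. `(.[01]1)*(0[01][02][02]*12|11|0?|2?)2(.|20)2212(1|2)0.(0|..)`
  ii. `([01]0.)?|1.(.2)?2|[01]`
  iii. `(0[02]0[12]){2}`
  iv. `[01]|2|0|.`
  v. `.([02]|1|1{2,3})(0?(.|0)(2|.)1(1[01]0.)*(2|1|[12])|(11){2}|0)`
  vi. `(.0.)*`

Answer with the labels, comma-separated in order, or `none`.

v

i → no match
ii → no match
iii → no match — must start with '0'
iv → no match
v → match
vi → no match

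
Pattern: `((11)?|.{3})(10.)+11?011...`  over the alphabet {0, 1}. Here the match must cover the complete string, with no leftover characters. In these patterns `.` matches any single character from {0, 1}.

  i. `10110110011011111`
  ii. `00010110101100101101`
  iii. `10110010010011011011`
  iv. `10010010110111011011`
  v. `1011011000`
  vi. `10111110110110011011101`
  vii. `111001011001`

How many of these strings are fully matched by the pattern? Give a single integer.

5

i → match
ii → no match
iii → match
iv → match
v → match
vi → no match
vii → match
Total matched: 5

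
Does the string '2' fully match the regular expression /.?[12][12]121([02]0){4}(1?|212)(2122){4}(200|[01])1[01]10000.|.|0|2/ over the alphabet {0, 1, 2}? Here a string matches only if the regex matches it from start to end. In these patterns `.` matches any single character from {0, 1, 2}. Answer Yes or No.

Yes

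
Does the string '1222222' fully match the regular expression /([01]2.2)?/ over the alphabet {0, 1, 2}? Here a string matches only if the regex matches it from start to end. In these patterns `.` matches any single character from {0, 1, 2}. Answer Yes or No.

No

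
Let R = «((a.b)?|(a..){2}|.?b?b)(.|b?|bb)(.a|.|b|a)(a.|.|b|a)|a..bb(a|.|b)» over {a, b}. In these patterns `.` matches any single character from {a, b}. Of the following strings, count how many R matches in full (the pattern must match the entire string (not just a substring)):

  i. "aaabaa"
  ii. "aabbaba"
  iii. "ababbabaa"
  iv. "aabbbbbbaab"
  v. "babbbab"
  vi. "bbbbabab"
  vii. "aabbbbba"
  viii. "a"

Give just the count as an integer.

i. "aaabaa" → no match
ii. "aabbaba" → no match
iii. "ababbabaa" → no match
iv. "aabbbbbbaab" → no match
v. "babbbab" → no match
vi. "bbbbabab" → no match
vii. "aabbbbba" → no match
viii. "a" → no match
Total matched: 0

0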